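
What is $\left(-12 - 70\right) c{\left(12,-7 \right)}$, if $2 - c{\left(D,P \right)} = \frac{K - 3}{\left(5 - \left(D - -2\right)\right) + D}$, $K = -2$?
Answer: $- \frac{902}{3} \approx -300.67$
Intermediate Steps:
$c{\left(D,P \right)} = \frac{11}{3}$ ($c{\left(D,P \right)} = 2 - \frac{-2 - 3}{\left(5 - \left(D - -2\right)\right) + D} = 2 - - \frac{5}{\left(5 - \left(D + 2\right)\right) + D} = 2 - - \frac{5}{\left(5 - \left(2 + D\right)\right) + D} = 2 - - \frac{5}{\left(3 - D\right) + D} = 2 - - \frac{5}{3} = 2 + \frac{5}{3} = \frac{11}{3}$)
$\left(-12 - 70\right) c{\left(12,-7 \right)} = \left(-12 - 70\right) \frac{11}{3} = \left(-82\right) \frac{11}{3} = - \frac{902}{3}$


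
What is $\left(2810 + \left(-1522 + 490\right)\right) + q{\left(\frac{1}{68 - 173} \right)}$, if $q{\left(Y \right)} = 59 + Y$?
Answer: $\frac{192884}{105} \approx 1837.0$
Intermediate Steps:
$\left(2810 + \left(-1522 + 490\right)\right) + q{\left(\frac{1}{68 - 173} \right)} = \left(2810 + \left(-1522 + 490\right)\right) + \left(59 + \frac{1}{68 - 173}\right) = \left(2810 - 1032\right) + \left(59 + \frac{1}{-105}\right) = 1778 + \left(59 - \frac{1}{105}\right) = 1778 + \frac{6194}{105} = \frac{192884}{105}$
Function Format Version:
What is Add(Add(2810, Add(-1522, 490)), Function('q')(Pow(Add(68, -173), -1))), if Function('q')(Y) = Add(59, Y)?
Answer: Rational(192884, 105) ≈ 1837.0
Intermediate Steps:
Add(Add(2810, Add(-1522, 490)), Function('q')(Pow(Add(68, -173), -1))) = Add(Add(2810, Add(-1522, 490)), Add(59, Pow(Add(68, -173), -1))) = Add(Add(2810, -1032), Add(59, Pow(-105, -1))) = Add(1778, Add(59, Rational(-1, 105))) = Add(1778, Rational(6194, 105)) = Rational(192884, 105)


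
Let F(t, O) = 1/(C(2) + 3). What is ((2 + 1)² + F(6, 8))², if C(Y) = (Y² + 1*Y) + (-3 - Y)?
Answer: 1369/16 ≈ 85.563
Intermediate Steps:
C(Y) = -3 + Y² (C(Y) = (Y² + Y) + (-3 - Y) = (Y + Y²) + (-3 - Y) = -3 + Y²)
F(t, O) = ¼ (F(t, O) = 1/((-3 + 2²) + 3) = 1/((-3 + 4) + 3) = 1/(1 + 3) = 1/4 = ¼)
((2 + 1)² + F(6, 8))² = ((2 + 1)² + ¼)² = (3² + ¼)² = (9 + ¼)² = (37/4)² = 1369/16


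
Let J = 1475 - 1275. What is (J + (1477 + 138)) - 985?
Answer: 830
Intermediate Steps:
J = 200
(J + (1477 + 138)) - 985 = (200 + (1477 + 138)) - 985 = (200 + 1615) - 985 = 1815 - 985 = 830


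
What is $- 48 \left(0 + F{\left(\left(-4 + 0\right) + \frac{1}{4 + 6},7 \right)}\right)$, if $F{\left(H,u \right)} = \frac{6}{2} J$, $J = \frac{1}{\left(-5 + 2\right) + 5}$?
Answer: $-72$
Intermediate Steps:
$J = \frac{1}{2}$ ($J = \frac{1}{-3 + 5} = \frac{1}{2} \approx 0.5$)
$F{\left(H,u \right)} = \frac{3}{2}$ ($F{\left(H,u \right)} = \frac{6}{2} \cdot \frac{1}{2} = 6 \cdot \frac{1}{2} \cdot \frac{1}{2} = 3 \cdot \frac{1}{2} = \frac{3}{2}$)
$- 48 \left(0 + F{\left(\left(-4 + 0\right) + \frac{1}{4 + 6},7 \right)}\right) = - 48 \left(0 + \frac{3}{2}\right) = \left(-48\right) \frac{3}{2} = -72$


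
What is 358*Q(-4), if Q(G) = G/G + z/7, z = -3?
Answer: 1432/7 ≈ 204.57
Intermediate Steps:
Q(G) = 4/7 (Q(G) = G/G - 3/7 = 1 - 3*⅐ = 1 - 3/7 = 4/7)
358*Q(-4) = 358*(4/7) = 1432/7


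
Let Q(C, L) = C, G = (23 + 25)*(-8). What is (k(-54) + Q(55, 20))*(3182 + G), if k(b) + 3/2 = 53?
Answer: 297987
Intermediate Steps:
k(b) = 103/2 (k(b) = -3/2 + 53 = 103/2)
G = -384 (G = 48*(-8) = -384)
(k(-54) + Q(55, 20))*(3182 + G) = (103/2 + 55)*(3182 - 384) = (213/2)*2798 = 297987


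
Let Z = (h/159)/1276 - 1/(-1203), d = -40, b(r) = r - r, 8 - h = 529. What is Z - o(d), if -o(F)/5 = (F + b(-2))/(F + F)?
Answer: 203249917/81356484 ≈ 2.4983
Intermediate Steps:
h = -521 (h = 8 - 1*529 = 8 - 529 = -521)
b(r) = 0
Z = -141293/81356484 (Z = -521/159/1276 - 1/(-1203) = -521*1/159*(1/1276) - 1*(-1/1203) = -521/159*1/1276 + 1/1203 = -521/202884 + 1/1203 = -141293/81356484 ≈ -0.0017367)
o(F) = -5/2 (o(F) = -5*(F + 0)/(F + F) = -5*F/(2*F) = -5*F*1/(2*F) = -5*½ = -5/2)
Z - o(d) = -141293/81356484 - 1*(-5/2) = -141293/81356484 + 5/2 = 203249917/81356484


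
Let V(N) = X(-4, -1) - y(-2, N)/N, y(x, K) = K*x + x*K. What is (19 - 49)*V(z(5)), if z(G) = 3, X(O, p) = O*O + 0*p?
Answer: -600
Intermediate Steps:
X(O, p) = O² (X(O, p) = O² + 0 = O²)
y(x, K) = 2*K*x (y(x, K) = K*x + K*x = 2*K*x)
V(N) = 20 (V(N) = (-4)² - 2*N*(-2)/N = 16 - (-4*N)/N = 16 - 1*(-4) = 16 + 4 = 20)
(19 - 49)*V(z(5)) = (19 - 49)*20 = -30*20 = -600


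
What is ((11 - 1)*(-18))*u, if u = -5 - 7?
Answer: 2160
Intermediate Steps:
u = -12
((11 - 1)*(-18))*u = ((11 - 1)*(-18))*(-12) = (10*(-18))*(-12) = -180*(-12) = 2160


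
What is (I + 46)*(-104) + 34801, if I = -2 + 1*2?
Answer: 30017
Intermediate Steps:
I = 0 (I = -2 + 2 = 0)
(I + 46)*(-104) + 34801 = (0 + 46)*(-104) + 34801 = 46*(-104) + 34801 = -4784 + 34801 = 30017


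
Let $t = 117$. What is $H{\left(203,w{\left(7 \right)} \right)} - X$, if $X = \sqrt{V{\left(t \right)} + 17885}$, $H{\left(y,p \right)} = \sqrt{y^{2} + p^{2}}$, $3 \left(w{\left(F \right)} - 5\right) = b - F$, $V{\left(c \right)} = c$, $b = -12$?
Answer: $- \sqrt{18002} + \frac{\sqrt{370897}}{3} \approx 68.833$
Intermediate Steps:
$w{\left(F \right)} = 1 - \frac{F}{3}$ ($w{\left(F \right)} = 5 + \frac{-12 - F}{3} = 5 - \left(4 + \frac{F}{3}\right) = 1 - \frac{F}{3}$)
$H{\left(y,p \right)} = \sqrt{p^{2} + y^{2}}$
$X = \sqrt{18002}$ ($X = \sqrt{117 + 17885} = \sqrt{18002} \approx 134.17$)
$H{\left(203,w{\left(7 \right)} \right)} - X = \sqrt{\left(1 - \frac{7}{3}\right)^{2} + 203^{2}} - \sqrt{18002} = \sqrt{\left(1 - \frac{7}{3}\right)^{2} + 41209} - \sqrt{18002} = \sqrt{\left(- \frac{4}{3}\right)^{2} + 41209} - \sqrt{18002} = \sqrt{\frac{16}{9} + 41209} - \sqrt{18002} = \sqrt{\frac{370897}{9}} - \sqrt{18002} = \frac{\sqrt{370897}}{3} - \sqrt{18002} = - \sqrt{18002} + \frac{\sqrt{370897}}{3}$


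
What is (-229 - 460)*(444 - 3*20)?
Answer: -264576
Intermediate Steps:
(-229 - 460)*(444 - 3*20) = -689*(444 - 60) = -689*384 = -264576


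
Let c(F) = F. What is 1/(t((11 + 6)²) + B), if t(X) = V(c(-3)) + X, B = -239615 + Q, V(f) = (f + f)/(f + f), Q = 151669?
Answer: -1/87656 ≈ -1.1408e-5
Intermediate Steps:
V(f) = 1 (V(f) = (2*f)/((2*f)) = (2*f)*(1/(2*f)) = 1)
B = -87946 (B = -239615 + 151669 = -87946)
t(X) = 1 + X
1/(t((11 + 6)²) + B) = 1/((1 + (11 + 6)²) - 87946) = 1/((1 + 17²) - 87946) = 1/((1 + 289) - 87946) = 1/(290 - 87946) = 1/(-87656) = -1/87656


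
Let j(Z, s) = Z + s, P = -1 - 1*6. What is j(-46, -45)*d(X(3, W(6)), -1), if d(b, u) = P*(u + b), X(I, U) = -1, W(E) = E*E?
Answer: -1274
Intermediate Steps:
P = -7 (P = -1 - 6 = -7)
W(E) = E²
d(b, u) = -7*b - 7*u (d(b, u) = -7*(u + b) = -7*(b + u) = -7*b - 7*u)
j(-46, -45)*d(X(3, W(6)), -1) = (-46 - 45)*(-7*(-1) - 7*(-1)) = -91*(7 + 7) = -91*14 = -1274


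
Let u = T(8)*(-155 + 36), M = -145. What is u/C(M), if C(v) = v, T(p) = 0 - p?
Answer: -952/145 ≈ -6.5655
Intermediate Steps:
T(p) = -p
u = 952 (u = (-1*8)*(-155 + 36) = -8*(-119) = 952)
u/C(M) = 952/(-145) = 952*(-1/145) = -952/145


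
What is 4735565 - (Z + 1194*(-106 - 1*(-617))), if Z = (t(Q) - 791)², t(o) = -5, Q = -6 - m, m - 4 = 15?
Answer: 3491815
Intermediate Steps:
m = 19 (m = 4 + 15 = 19)
Q = -25 (Q = -6 - 1*19 = -6 - 19 = -25)
Z = 633616 (Z = (-5 - 791)² = (-796)² = 633616)
4735565 - (Z + 1194*(-106 - 1*(-617))) = 4735565 - (633616 + 1194*(-106 - 1*(-617))) = 4735565 - (633616 + 1194*(-106 + 617)) = 4735565 - (633616 + 1194*511) = 4735565 - (633616 + 610134) = 4735565 - 1*1243750 = 4735565 - 1243750 = 3491815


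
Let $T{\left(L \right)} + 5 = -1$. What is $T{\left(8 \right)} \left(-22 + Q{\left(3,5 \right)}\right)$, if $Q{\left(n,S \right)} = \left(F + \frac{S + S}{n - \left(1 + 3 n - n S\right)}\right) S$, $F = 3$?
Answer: $\frac{9}{2} \approx 4.5$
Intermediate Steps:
$T{\left(L \right)} = -6$ ($T{\left(L \right)} = -5 - 1 = -6$)
$Q{\left(n,S \right)} = S \left(3 + \frac{2 S}{-1 - 2 n + S n}\right)$ ($Q{\left(n,S \right)} = \left(3 + \frac{S + S}{n - \left(1 + 3 n - n S\right)}\right) S = \left(3 + \frac{2 S}{n - \left(1 + 3 n - S n\right)}\right) S = \left(3 + \frac{2 S}{-1 - 2 n + S n}\right) S = S \left(3 + \frac{2 S}{-1 - 2 n + S n}\right)$)
$T{\left(8 \right)} \left(-22 + Q{\left(3,5 \right)}\right) = - 6 \left(-22 + \frac{5 \left(-3 - 18 + 2 \cdot 5 + 3 \cdot 5 \cdot 3\right)}{-1 - 6 + 5 \cdot 3}\right) = - 6 \left(-22 + \frac{5 \left(-3 - 18 + 10 + 45\right)}{-1 - 6 + 15}\right) = - 6 \left(-22 + 5 \cdot \frac{1}{8} \cdot 34\right) = - 6 \left(-22 + \frac{85}{4}\right) = \left(-6\right) \left(- \frac{3}{4}\right) = \frac{9}{2}$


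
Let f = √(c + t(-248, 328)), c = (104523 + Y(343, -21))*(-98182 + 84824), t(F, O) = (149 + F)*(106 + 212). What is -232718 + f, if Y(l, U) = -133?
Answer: -232718 + I*√1394473102 ≈ -2.3272e+5 + 37343.0*I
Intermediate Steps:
t(F, O) = 47382 + 318*F (t(F, O) = (149 + F)*318 = 47382 + 318*F)
c = -1394441620 (c = (104523 - 133)*(-98182 + 84824) = 104390*(-13358) = -1394441620)
f = I*√1394473102 (f = √(-1394441620 + (47382 + 318*(-248))) = √(-1394441620 + (47382 - 78864)) = √(-1394441620 - 31482) = √(-1394473102) = I*√1394473102 ≈ 37343.0*I)
-232718 + f = -232718 + I*√1394473102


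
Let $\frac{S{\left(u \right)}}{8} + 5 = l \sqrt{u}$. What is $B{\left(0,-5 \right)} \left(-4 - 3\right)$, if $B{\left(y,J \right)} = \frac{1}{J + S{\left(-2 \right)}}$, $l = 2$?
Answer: $\frac{315}{2537} + \frac{112 i \sqrt{2}}{2537} \approx 0.12416 + 0.062433 i$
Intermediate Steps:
$S{\left(u \right)} = -40 + 16 \sqrt{u}$ ($S{\left(u \right)} = -40 + 8 \cdot 2 \sqrt{u} = -40 + 16 \sqrt{u}$)
$B{\left(y,J \right)} = \frac{1}{-40 + J + 16 i \sqrt{2}}$ ($B{\left(y,J \right)} = \frac{1}{J - \left(40 - 16 \sqrt{-2}\right)} = \frac{1}{J - \left(40 - 16 i \sqrt{2}\right)} = \frac{1}{-40 + J + 16 i \sqrt{2}}$)
$B{\left(0,-5 \right)} \left(-4 - 3\right) = \frac{-4 - 3}{-40 - 5 + 16 i \sqrt{2}} = \frac{-4 - 3}{-45 + 16 i \sqrt{2}} = \frac{1}{-45 + 16 i \sqrt{2}} \left(-7\right) = - \frac{7}{-45 + 16 i \sqrt{2}}$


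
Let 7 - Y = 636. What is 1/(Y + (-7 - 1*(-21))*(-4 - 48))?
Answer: -1/1357 ≈ -0.00073692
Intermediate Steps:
Y = -629 (Y = 7 - 1*636 = 7 - 636 = -629)
1/(Y + (-7 - 1*(-21))*(-4 - 48)) = 1/(-629 + (-7 - 1*(-21))*(-4 - 48)) = 1/(-629 + (-7 + 21)*(-52)) = 1/(-629 + 14*(-52)) = 1/(-629 - 728) = 1/(-1357) = -1/1357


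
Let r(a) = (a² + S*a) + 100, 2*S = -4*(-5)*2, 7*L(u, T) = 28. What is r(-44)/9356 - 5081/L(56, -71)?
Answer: -11883303/9356 ≈ -1270.1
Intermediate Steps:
L(u, T) = 4 (L(u, T) = (⅐)*28 = 4)
S = 20 (S = (-4*(-5)*2)/2 = (20*2)/2 = (½)*40 = 20)
r(a) = 100 + a² + 20*a (r(a) = (a² + 20*a) + 100 = 100 + a² + 20*a)
r(-44)/9356 - 5081/L(56, -71) = (100 + (-44)² + 20*(-44))/9356 - 5081/4 = (100 + 1936 - 880)*(1/9356) - 5081*¼ = 1156*(1/9356) - 5081/4 = 289/2339 - 5081/4 = -11883303/9356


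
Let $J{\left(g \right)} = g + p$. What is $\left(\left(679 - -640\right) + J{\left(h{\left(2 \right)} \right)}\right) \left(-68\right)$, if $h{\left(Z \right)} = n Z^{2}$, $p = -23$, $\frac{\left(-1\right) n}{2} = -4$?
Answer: $-90304$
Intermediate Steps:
$n = 8$ ($n = \left(-2\right) \left(-4\right) = 8$)
$h{\left(Z \right)} = 8 Z^{2}$
$J{\left(g \right)} = -23 + g$ ($J{\left(g \right)} = g - 23 = -23 + g$)
$\left(\left(679 - -640\right) + J{\left(h{\left(2 \right)} \right)}\right) \left(-68\right) = \left(\left(679 - -640\right) - \left(23 - 8 \cdot 2^{2}\right)\right) \left(-68\right) = \left(\left(679 + 640\right) + \left(-23 + 8 \cdot 4\right)\right) \left(-68\right) = \left(1319 + \left(-23 + 32\right)\right) \left(-68\right) = \left(1319 + 9\right) \left(-68\right) = 1328 \left(-68\right) = -90304$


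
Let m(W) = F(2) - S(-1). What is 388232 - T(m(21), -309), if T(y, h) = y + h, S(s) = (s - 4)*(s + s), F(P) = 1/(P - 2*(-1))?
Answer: 1554203/4 ≈ 3.8855e+5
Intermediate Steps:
F(P) = 1/(2 + P) (F(P) = 1/(P + 2) = 1/(2 + P))
S(s) = 2*s*(-4 + s) (S(s) = (-4 + s)*(2*s) = 2*s*(-4 + s))
m(W) = -39/4 (m(W) = 1/(2 + 2) - 2*(-1)*(-4 - 1) = 1/4 - 2*(-1)*(-5) = ¼ - 1*10 = ¼ - 10 = -39/4)
T(y, h) = h + y
388232 - T(m(21), -309) = 388232 - (-309 - 39/4) = 388232 - 1*(-1275/4) = 388232 + 1275/4 = 1554203/4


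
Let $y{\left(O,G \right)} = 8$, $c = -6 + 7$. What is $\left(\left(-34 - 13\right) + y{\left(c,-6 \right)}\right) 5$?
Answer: $-195$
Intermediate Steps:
$c = 1$
$\left(\left(-34 - 13\right) + y{\left(c,-6 \right)}\right) 5 = \left(\left(-34 - 13\right) + 8\right) 5 = \left(-47 + 8\right) 5 = \left(-39\right) 5 = -195$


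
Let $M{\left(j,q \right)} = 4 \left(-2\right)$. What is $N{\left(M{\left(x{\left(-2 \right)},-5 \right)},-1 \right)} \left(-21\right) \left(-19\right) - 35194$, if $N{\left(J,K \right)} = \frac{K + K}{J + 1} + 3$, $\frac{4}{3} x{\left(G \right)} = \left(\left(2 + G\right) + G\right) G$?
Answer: $-33883$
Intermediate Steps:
$x{\left(G \right)} = \frac{3 G \left(2 + 2 G\right)}{4}$ ($x{\left(G \right)} = \frac{3 \left(\left(2 + G\right) + G\right) G}{4} = \frac{3 \left(2 + 2 G\right) G}{4} = \frac{3 G \left(2 + 2 G\right)}{4}$)
$M{\left(j,q \right)} = -8$
$N{\left(J,K \right)} = 3 + \frac{2 K}{1 + J}$ ($N{\left(J,K \right)} = \frac{2 K}{1 + J} + 3 = 3 + \frac{2 K}{1 + J}$)
$N{\left(M{\left(x{\left(-2 \right)},-5 \right)},-1 \right)} \left(-21\right) \left(-19\right) - 35194 = \frac{3 + 2 \left(-1\right) + 3 \left(-8\right)}{1 - 8} \left(-21\right) \left(-19\right) - 35194 = \frac{3 - 2 - 24}{-7} \left(-21\right) \left(-19\right) - 35194 = \left(- \frac{1}{7}\right) \left(-23\right) \left(-21\right) \left(-19\right) - 35194 = \frac{23}{7} \left(-21\right) \left(-19\right) - 35194 = \left(-69\right) \left(-19\right) - 35194 = 1311 - 35194 = -33883$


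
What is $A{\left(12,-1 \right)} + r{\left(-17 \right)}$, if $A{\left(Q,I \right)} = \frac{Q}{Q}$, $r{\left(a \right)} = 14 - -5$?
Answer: $20$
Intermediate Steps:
$r{\left(a \right)} = 19$ ($r{\left(a \right)} = 14 + 5 = 19$)
$A{\left(Q,I \right)} = 1$
$A{\left(12,-1 \right)} + r{\left(-17 \right)} = 1 + 19 = 20$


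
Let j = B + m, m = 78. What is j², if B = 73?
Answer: 22801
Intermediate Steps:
j = 151 (j = 73 + 78 = 151)
j² = 151² = 22801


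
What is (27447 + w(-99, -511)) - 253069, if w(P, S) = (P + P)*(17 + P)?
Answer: -209386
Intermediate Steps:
w(P, S) = 2*P*(17 + P) (w(P, S) = (2*P)*(17 + P) = 2*P*(17 + P))
(27447 + w(-99, -511)) - 253069 = (27447 + 2*(-99)*(17 - 99)) - 253069 = (27447 + 2*(-99)*(-82)) - 253069 = (27447 + 16236) - 253069 = 43683 - 253069 = -209386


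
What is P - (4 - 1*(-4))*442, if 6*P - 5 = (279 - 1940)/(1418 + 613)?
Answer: -21540601/6093 ≈ -3535.3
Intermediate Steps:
P = 4247/6093 (P = 5/6 + ((279 - 1940)/(1418 + 613))/6 = 5/6 + (-1661/2031)/6 = 5/6 + (-1661*1/2031)/6 = 5/6 + (1/6)*(-1661/2031) = 5/6 - 1661/12186 = 4247/6093 ≈ 0.69703)
P - (4 - 1*(-4))*442 = 4247/6093 - (4 - 1*(-4))*442 = 4247/6093 - (4 + 4)*442 = 4247/6093 - 8*442 = 4247/6093 - 1*3536 = 4247/6093 - 3536 = -21540601/6093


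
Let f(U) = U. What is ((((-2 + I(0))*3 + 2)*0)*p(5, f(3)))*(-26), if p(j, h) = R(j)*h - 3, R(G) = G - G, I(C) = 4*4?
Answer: 0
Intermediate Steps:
I(C) = 16
R(G) = 0
p(j, h) = -3 (p(j, h) = 0*h - 3 = 0 - 3 = -3)
((((-2 + I(0))*3 + 2)*0)*p(5, f(3)))*(-26) = ((((-2 + 16)*3 + 2)*0)*(-3))*(-26) = (((14*3 + 2)*0)*(-3))*(-26) = (((42 + 2)*0)*(-3))*(-26) = ((44*0)*(-3))*(-26) = (0*(-3))*(-26) = 0*(-26) = 0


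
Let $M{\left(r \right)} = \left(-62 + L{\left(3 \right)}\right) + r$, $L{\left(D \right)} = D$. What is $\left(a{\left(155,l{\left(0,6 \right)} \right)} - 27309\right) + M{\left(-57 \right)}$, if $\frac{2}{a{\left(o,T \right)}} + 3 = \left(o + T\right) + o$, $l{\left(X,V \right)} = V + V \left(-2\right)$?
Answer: $- \frac{8254923}{301} \approx -27425.0$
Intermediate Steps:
$l{\left(X,V \right)} = - V$ ($l{\left(X,V \right)} = V - 2 V = - V$)
$a{\left(o,T \right)} = \frac{2}{-3 + T + 2 o}$ ($a{\left(o,T \right)} = \frac{2}{-3 + \left(\left(o + T\right) + o\right)} = \frac{2}{-3 + \left(\left(T + o\right) + o\right)} = \frac{2}{-3 + \left(T + 2 o\right)} = \frac{2}{-3 + T + 2 o}$)
$M{\left(r \right)} = -59 + r$ ($M{\left(r \right)} = \left(-62 + 3\right) + r = -59 + r$)
$\left(a{\left(155,l{\left(0,6 \right)} \right)} - 27309\right) + M{\left(-57 \right)} = \left(\frac{2}{-3 - 6 + 2 \cdot 155} - 27309\right) - 116 = \left(\frac{2}{-3 - 6 + 310} - 27309\right) - 116 = \left(\frac{2}{301} - 27309\right) - 116 = - \frac{8220007}{301} - 116 = - \frac{8254923}{301}$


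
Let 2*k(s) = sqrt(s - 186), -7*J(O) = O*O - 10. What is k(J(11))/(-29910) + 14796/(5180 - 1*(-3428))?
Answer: 3699/2152 - I*sqrt(1099)/139580 ≈ 1.7189 - 0.00023751*I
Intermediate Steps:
J(O) = 10/7 - O**2/7 (J(O) = -(O*O - 10)/7 = -(O**2 - 10)/7 = -(-10 + O**2)/7 = 10/7 - O**2/7)
k(s) = sqrt(-186 + s)/2 (k(s) = sqrt(s - 186)/2 = sqrt(-186 + s)/2)
k(J(11))/(-29910) + 14796/(5180 - 1*(-3428)) = (sqrt(-186 + (10/7 - 1/7*11**2))/2)/(-29910) + 14796/(5180 - 1*(-3428)) = (sqrt(-186 + (10/7 - 1/7*121))/2)*(-1/29910) + 14796/(5180 + 3428) = (sqrt(-186 + (10/7 - 121/7))/2)*(-1/29910) + 14796/8608 = (sqrt(-186 - 111/7)/2)*(-1/29910) + 14796*(1/8608) = (sqrt(-1413/7)/2)*(-1/29910) + 3699/2152 = ((3*I*sqrt(1099)/7)/2)*(-1/29910) + 3699/2152 = (3*I*sqrt(1099)/14)*(-1/29910) + 3699/2152 = -I*sqrt(1099)/139580 + 3699/2152 = 3699/2152 - I*sqrt(1099)/139580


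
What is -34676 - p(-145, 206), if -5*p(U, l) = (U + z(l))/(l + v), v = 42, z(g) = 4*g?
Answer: -42997561/1240 ≈ -34675.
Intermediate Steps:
p(U, l) = -(U + 4*l)/(5*(42 + l)) (p(U, l) = -(U + 4*l)/(5*(l + 42)) = -(U + 4*l)/(5*(42 + l)))
-34676 - p(-145, 206) = -34676 - (-1*(-145) - 4*206)/(5*(42 + 206)) = -34676 - (145 - 824)/(5*248) = -34676 - (-679)/(5*248) = -34676 - 1*(-679/1240) = -34676 + 679/1240 = -42997561/1240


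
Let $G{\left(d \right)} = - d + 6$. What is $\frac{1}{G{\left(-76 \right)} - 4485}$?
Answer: $- \frac{1}{4403} \approx -0.00022712$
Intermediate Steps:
$G{\left(d \right)} = 6 - d$
$\frac{1}{G{\left(-76 \right)} - 4485} = \frac{1}{\left(6 - -76\right) - 4485} = \frac{1}{\left(6 + 76\right) - 4485} = \frac{1}{82 - 4485} = \frac{1}{-4403} = - \frac{1}{4403}$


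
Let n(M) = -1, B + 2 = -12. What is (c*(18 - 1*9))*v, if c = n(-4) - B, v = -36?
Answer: -4212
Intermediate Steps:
B = -14 (B = -2 - 12 = -14)
c = 13 (c = -1 - 1*(-14) = -1 + 14 = 13)
(c*(18 - 1*9))*v = (13*(18 - 1*9))*(-36) = (13*(18 - 9))*(-36) = (13*9)*(-36) = 117*(-36) = -4212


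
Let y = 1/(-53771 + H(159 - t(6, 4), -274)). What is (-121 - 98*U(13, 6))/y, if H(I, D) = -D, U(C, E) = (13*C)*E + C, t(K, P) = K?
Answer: 5390732199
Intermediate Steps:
U(C, E) = C + 13*C*E (U(C, E) = 13*C*E + C = C + 13*C*E)
y = -1/53497 (y = 1/(-53771 - 1*(-274)) = 1/(-53771 + 274) = 1/(-53497) = -1/53497 ≈ -1.8693e-5)
(-121 - 98*U(13, 6))/y = (-121 - 1274*(1 + 13*6))/(-1/53497) = (-121 - 1274*(1 + 78))*(-53497) = (-121 - 1274*79)*(-53497) = (-121 - 98*1027)*(-53497) = (-121 - 100646)*(-53497) = -100767*(-53497) = 5390732199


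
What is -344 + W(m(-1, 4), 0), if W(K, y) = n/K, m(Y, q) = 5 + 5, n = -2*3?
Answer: -1723/5 ≈ -344.60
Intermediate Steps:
n = -6
m(Y, q) = 10
W(K, y) = -6/K
-344 + W(m(-1, 4), 0) = -344 - 6/10 = -344 - 6*1/10 = -344 - 3/5 = -1723/5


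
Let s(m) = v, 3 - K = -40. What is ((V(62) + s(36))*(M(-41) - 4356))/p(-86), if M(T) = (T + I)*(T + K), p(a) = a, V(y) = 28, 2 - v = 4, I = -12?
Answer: 58006/43 ≈ 1349.0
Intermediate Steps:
K = 43 (K = 3 - 1*(-40) = 3 + 40 = 43)
v = -2 (v = 2 - 1*4 = 2 - 4 = -2)
s(m) = -2
M(T) = (-12 + T)*(43 + T) (M(T) = (T - 12)*(T + 43) = (-12 + T)*(43 + T))
((V(62) + s(36))*(M(-41) - 4356))/p(-86) = ((28 - 2)*((-516 + (-41)**2 + 31*(-41)) - 4356))/(-86) = (26*((-516 + 1681 - 1271) - 4356))*(-1/86) = (26*(-106 - 4356))*(-1/86) = (26*(-4462))*(-1/86) = -116012*(-1/86) = 58006/43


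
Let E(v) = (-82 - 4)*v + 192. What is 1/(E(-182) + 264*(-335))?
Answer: -1/72596 ≈ -1.3775e-5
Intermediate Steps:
E(v) = 192 - 86*v (E(v) = -86*v + 192 = 192 - 86*v)
1/(E(-182) + 264*(-335)) = 1/((192 - 86*(-182)) + 264*(-335)) = 1/((192 + 15652) - 88440) = 1/(15844 - 88440) = 1/(-72596) = -1/72596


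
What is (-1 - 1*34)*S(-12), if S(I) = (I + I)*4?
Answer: 3360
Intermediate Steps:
S(I) = 8*I (S(I) = (2*I)*4 = 8*I)
(-1 - 1*34)*S(-12) = (-1 - 1*34)*(8*(-12)) = (-1 - 34)*(-96) = -35*(-96) = 3360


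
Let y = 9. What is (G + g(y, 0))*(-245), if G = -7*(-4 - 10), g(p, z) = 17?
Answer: -28175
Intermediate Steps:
G = 98 (G = -7*(-14) = 98)
(G + g(y, 0))*(-245) = (98 + 17)*(-245) = 115*(-245) = -28175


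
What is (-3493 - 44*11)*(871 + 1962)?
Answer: -11266841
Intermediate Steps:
(-3493 - 44*11)*(871 + 1962) = (-3493 - 484)*2833 = -3977*2833 = -11266841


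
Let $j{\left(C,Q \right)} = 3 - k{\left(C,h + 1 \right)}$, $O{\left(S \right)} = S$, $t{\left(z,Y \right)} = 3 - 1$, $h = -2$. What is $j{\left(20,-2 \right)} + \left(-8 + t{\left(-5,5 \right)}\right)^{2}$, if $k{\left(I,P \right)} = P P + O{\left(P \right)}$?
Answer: $39$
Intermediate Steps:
$t{\left(z,Y \right)} = 2$ ($t{\left(z,Y \right)} = 3 - 1 = 2$)
$k{\left(I,P \right)} = P + P^{2}$ ($k{\left(I,P \right)} = P P + P = P^{2} + P = P + P^{2}$)
$j{\left(C,Q \right)} = 3$ ($j{\left(C,Q \right)} = 3 - \left(-2 + 1\right) \left(1 + \left(-2 + 1\right)\right) = 3 - - (1 - 1) = 3 - \left(-1\right) 0 = 3 - 0 = 3 + 0 = 3$)
$j{\left(20,-2 \right)} + \left(-8 + t{\left(-5,5 \right)}\right)^{2} = 3 + \left(-8 + 2\right)^{2} = 3 + \left(-6\right)^{2} = 3 + 36 = 39$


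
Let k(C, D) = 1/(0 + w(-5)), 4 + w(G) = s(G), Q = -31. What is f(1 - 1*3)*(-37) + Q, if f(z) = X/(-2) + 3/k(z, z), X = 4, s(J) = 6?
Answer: -179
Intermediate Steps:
w(G) = 2 (w(G) = -4 + 6 = 2)
k(C, D) = ½ (k(C, D) = 1/(0 + 2) = 1/2 = ½)
f(z) = 4 (f(z) = 4/(-2) + 3/(½) = 4*(-½) + 3*2 = -2 + 6 = 4)
f(1 - 1*3)*(-37) + Q = 4*(-37) - 31 = -148 - 31 = -179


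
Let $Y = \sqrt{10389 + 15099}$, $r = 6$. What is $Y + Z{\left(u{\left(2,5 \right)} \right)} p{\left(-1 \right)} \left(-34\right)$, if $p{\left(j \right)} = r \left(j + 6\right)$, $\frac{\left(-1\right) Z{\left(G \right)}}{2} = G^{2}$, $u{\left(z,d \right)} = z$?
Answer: $8160 + 12 \sqrt{177} \approx 8319.7$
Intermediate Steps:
$Z{\left(G \right)} = - 2 G^{2}$
$p{\left(j \right)} = 36 + 6 j$ ($p{\left(j \right)} = 6 \left(j + 6\right) = 6 \left(6 + j\right) = 36 + 6 j$)
$Y = 12 \sqrt{177}$ ($Y = \sqrt{25488} = 12 \sqrt{177} \approx 159.65$)
$Y + Z{\left(u{\left(2,5 \right)} \right)} p{\left(-1 \right)} \left(-34\right) = 12 \sqrt{177} + - 2 \cdot 2^{2} \left(36 + 6 \left(-1\right)\right) \left(-34\right) = 12 \sqrt{177} + \left(-2\right) 4 \left(36 - 6\right) \left(-34\right) = 12 \sqrt{177} + \left(-8\right) 30 \left(-34\right) = 12 \sqrt{177} - -8160 = 12 \sqrt{177} + 8160 = 8160 + 12 \sqrt{177}$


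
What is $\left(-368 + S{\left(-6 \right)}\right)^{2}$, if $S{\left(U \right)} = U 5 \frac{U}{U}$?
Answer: $158404$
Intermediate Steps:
$S{\left(U \right)} = 5 U$ ($S{\left(U \right)} = 5 U 1 = 5 U$)
$\left(-368 + S{\left(-6 \right)}\right)^{2} = \left(-368 + 5 \left(-6\right)\right)^{2} = \left(-368 - 30\right)^{2} = \left(-398\right)^{2} = 158404$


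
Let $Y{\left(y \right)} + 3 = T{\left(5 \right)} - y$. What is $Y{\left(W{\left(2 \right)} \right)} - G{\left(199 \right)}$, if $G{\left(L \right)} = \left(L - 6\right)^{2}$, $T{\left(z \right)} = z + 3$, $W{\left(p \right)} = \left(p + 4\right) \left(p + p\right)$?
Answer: $-37268$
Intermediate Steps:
$W{\left(p \right)} = 2 p \left(4 + p\right)$ ($W{\left(p \right)} = \left(4 + p\right) 2 p = 2 p \left(4 + p\right)$)
$T{\left(z \right)} = 3 + z$
$Y{\left(y \right)} = 5 - y$ ($Y{\left(y \right)} = -3 - \left(-8 + y\right) = 5 - y$)
$G{\left(L \right)} = \left(-6 + L\right)^{2}$
$Y{\left(W{\left(2 \right)} \right)} - G{\left(199 \right)} = \left(5 - 2 \cdot 2 \left(4 + 2\right)\right) - \left(-6 + 199\right)^{2} = \left(5 - 2 \cdot 2 \cdot 6\right) - 193^{2} = \left(5 - 24\right) - 37249 = -19 - 37249 = -37268$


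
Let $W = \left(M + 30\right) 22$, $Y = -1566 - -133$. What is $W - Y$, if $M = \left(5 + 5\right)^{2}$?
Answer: $4293$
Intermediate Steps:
$M = 100$ ($M = 10^{2} = 100$)
$Y = -1433$ ($Y = -1566 + 133 = -1433$)
$W = 2860$ ($W = \left(100 + 30\right) 22 = 130 \cdot 22 = 2860$)
$W - Y = 2860 - -1433 = 2860 + 1433 = 4293$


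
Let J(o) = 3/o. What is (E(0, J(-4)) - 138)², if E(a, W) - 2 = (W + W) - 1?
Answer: 76729/4 ≈ 19182.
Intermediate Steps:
E(a, W) = 1 + 2*W (E(a, W) = 2 + ((W + W) - 1) = 2 + (2*W - 1) = 2 + (-1 + 2*W) = 1 + 2*W)
(E(0, J(-4)) - 138)² = ((1 + 2*(3/(-4))) - 138)² = ((1 + 2*(3*(-¼))) - 138)² = ((1 + 2*(-¾)) - 138)² = ((1 - 3/2) - 138)² = (-½ - 138)² = (-277/2)² = 76729/4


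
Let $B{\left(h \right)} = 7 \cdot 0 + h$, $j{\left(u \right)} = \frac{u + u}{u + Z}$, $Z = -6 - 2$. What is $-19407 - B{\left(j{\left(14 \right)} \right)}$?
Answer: $- \frac{58235}{3} \approx -19412.0$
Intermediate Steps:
$Z = -8$ ($Z = -6 - 2 = -8$)
$j{\left(u \right)} = \frac{2 u}{-8 + u}$ ($j{\left(u \right)} = \frac{u + u}{u - 8} = \frac{2 u}{-8 + u}$)
$B{\left(h \right)} = h$ ($B{\left(h \right)} = 0 + h = h$)
$-19407 - B{\left(j{\left(14 \right)} \right)} = -19407 - 2 \cdot 14 \frac{1}{-8 + 14} = -19407 - 2 \cdot 14 \cdot \frac{1}{6} = -19407 - \frac{14}{3} = - \frac{58235}{3}$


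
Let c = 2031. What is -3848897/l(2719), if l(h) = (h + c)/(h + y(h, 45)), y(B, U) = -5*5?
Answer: -5184464259/2375 ≈ -2.1829e+6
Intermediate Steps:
y(B, U) = -25
l(h) = (2031 + h)/(-25 + h) (l(h) = (h + 2031)/(h - 25) = (2031 + h)/(-25 + h))
-3848897/l(2719) = -3848897*(-25 + 2719)/(2031 + 2719) = -3848897/(4750/2694) = -3848897/((1/2694)*4750) = -3848897/2375/1347 = -3848897*1347/2375 = -5184464259/2375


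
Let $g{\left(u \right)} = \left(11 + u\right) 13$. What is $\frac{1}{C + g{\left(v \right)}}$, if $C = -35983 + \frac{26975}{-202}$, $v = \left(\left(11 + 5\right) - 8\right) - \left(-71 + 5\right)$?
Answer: $- \frac{202}{7072331} \approx -2.8562 \cdot 10^{-5}$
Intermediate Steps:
$v = 74$ ($v = \left(16 - 8\right) - -66 = 8 + 66 = 74$)
$g{\left(u \right)} = 143 + 13 u$
$C = - \frac{7295541}{202}$ ($C = -35983 + 26975 \left(- \frac{1}{202}\right) = -35983 - \frac{26975}{202} = - \frac{7295541}{202} \approx -36117.0$)
$\frac{1}{C + g{\left(v \right)}} = \frac{1}{- \frac{7295541}{202} + \left(143 + 13 \cdot 74\right)} = \frac{1}{- \frac{7295541}{202} + \left(143 + 962\right)} = \frac{1}{- \frac{7295541}{202} + 1105} = \frac{1}{- \frac{7072331}{202}} = - \frac{202}{7072331}$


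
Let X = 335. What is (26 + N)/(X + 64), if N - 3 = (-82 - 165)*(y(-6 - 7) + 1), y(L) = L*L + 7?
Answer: -43690/399 ≈ -109.50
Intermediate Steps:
y(L) = 7 + L² (y(L) = L² + 7 = 7 + L²)
N = -43716 (N = 3 + (-82 - 165)*((7 + (-6 - 7)²) + 1) = 3 - 247*((7 + (-13)²) + 1) = 3 - 247*((7 + 169) + 1) = 3 - 247*(176 + 1) = 3 - 247*177 = 3 - 43719 = -43716)
(26 + N)/(X + 64) = (26 - 43716)/(335 + 64) = -43690/399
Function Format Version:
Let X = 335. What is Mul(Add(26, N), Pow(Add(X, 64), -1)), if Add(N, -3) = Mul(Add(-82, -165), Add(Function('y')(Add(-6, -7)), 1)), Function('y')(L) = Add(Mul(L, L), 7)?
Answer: Rational(-43690, 399) ≈ -109.50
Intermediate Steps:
Function('y')(L) = Add(7, Pow(L, 2)) (Function('y')(L) = Add(Pow(L, 2), 7) = Add(7, Pow(L, 2)))
N = -43716 (N = Add(3, Mul(Add(-82, -165), Add(Add(7, Pow(Add(-6, -7), 2)), 1))) = Add(3, Mul(-247, Add(Add(7, Pow(-13, 2)), 1))) = Add(3, Mul(-247, Add(Add(7, 169), 1))) = Add(3, Mul(-247, Add(176, 1))) = Add(3, Mul(-247, 177)) = Add(3, -43719) = -43716)
Mul(Add(26, N), Pow(Add(X, 64), -1)) = Mul(Add(26, -43716), Pow(Add(335, 64), -1)) = Mul(-43690, Pow(399, -1)) = Mul(-43690, Rational(1, 399)) = Rational(-43690, 399)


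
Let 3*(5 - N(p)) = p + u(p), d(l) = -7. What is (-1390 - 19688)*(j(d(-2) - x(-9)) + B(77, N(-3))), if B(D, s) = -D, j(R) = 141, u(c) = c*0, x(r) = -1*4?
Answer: -1348992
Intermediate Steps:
x(r) = -4
u(c) = 0
N(p) = 5 - p/3 (N(p) = 5 - (p + 0)/3 = 5 - p/3)
(-1390 - 19688)*(j(d(-2) - x(-9)) + B(77, N(-3))) = (-1390 - 19688)*(141 - 1*77) = -21078*(141 - 77) = -21078*64 = -1348992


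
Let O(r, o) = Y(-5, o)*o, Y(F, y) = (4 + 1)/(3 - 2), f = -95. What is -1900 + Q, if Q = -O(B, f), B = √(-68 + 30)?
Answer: -1425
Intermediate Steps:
B = I*√38 (B = √(-38) = I*√38 ≈ 6.1644*I)
Y(F, y) = 5 (Y(F, y) = 5/1 = 5*1 = 5)
O(r, o) = 5*o
Q = 475 (Q = -5*(-95) = -1*(-475) = 475)
-1900 + Q = -1900 + 475 = -1425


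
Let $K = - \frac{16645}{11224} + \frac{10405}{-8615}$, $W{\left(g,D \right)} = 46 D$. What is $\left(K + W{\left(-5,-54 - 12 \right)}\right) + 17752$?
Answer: $\frac{284539981153}{19338952} \approx 14713.0$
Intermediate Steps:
$K = - \frac{52036479}{19338952}$ ($K = \left(-16645\right) \frac{1}{11224} + 10405 \left(- \frac{1}{8615}\right) = - \frac{16645}{11224} - \frac{2081}{1723} = - \frac{52036479}{19338952} \approx -2.6908$)
$\left(K + W{\left(-5,-54 - 12 \right)}\right) + 17752 = \left(- \frac{52036479}{19338952} + 46 \left(-54 - 12\right)\right) + 17752 = \left(- \frac{52036479}{19338952} + 46 \left(-66\right)\right) + 17752 = \left(- \frac{52036479}{19338952} - 3036\right) + 17752 = - \frac{58765094751}{19338952} + 17752 = \frac{284539981153}{19338952}$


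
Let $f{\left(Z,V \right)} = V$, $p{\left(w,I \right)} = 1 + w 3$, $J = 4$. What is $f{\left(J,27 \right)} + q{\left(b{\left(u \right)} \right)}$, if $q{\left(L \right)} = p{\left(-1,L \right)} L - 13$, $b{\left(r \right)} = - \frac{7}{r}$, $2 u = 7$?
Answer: $18$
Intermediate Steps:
$u = \frac{7}{2}$ ($u = \frac{1}{2} \cdot 7 = \frac{7}{2} \approx 3.5$)
$p{\left(w,I \right)} = 1 + 3 w$
$q{\left(L \right)} = -13 - 2 L$ ($q{\left(L \right)} = \left(1 + 3 \left(-1\right)\right) L - 13 = \left(1 - 3\right) L - 13 = - 2 L - 13 = -13 - 2 L$)
$f{\left(J,27 \right)} + q{\left(b{\left(u \right)} \right)} = 27 - \left(13 + 2 \left(- \frac{7}{\frac{7}{2}}\right)\right) = 27 - \left(13 + 2 \left(\left(-7\right) \frac{2}{7}\right)\right) = 27 - 9 = 18$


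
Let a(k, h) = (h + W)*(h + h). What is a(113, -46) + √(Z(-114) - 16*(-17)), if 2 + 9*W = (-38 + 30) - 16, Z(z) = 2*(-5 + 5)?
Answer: 40480/9 + 4*√17 ≈ 4514.3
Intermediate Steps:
Z(z) = 0 (Z(z) = 2*0 = 0)
W = -26/9 (W = -2/9 + ((-38 + 30) - 16)/9 = -2/9 + (-8 - 16)/9 = -2/9 + (⅑)*(-24) = -2/9 - 8/3 = -26/9 ≈ -2.8889)
a(k, h) = 2*h*(-26/9 + h) (a(k, h) = (h - 26/9)*(h + h) = (-26/9 + h)*(2*h) = 2*h*(-26/9 + h))
a(113, -46) + √(Z(-114) - 16*(-17)) = (2/9)*(-46)*(-26 + 9*(-46)) + √(0 - 16*(-17)) = (2/9)*(-46)*(-26 - 414) + √(0 + 272) = (2/9)*(-46)*(-440) + √272 = 40480/9 + 4*√17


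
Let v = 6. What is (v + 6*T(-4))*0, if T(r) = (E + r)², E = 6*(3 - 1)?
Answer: 0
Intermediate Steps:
E = 12 (E = 6*2 = 12)
T(r) = (12 + r)²
(v + 6*T(-4))*0 = (6 + 6*(12 - 4)²)*0 = (6 + 6*8²)*0 = (6 + 6*64)*0 = (6 + 384)*0 = 390*0 = 0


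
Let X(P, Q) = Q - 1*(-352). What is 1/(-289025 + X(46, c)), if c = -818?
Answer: -1/289491 ≈ -3.4543e-6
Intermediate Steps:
X(P, Q) = 352 + Q (X(P, Q) = Q + 352 = 352 + Q)
1/(-289025 + X(46, c)) = 1/(-289025 + (352 - 818)) = 1/(-289025 - 466) = 1/(-289491) = -1/289491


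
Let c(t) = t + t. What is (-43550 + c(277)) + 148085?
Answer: 105089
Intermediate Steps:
c(t) = 2*t
(-43550 + c(277)) + 148085 = (-43550 + 2*277) + 148085 = (-43550 + 554) + 148085 = -42996 + 148085 = 105089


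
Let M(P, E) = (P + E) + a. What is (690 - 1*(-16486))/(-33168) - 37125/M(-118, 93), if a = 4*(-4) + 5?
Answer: 8546831/8292 ≈ 1030.7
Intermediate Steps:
a = -11 (a = -16 + 5 = -11)
M(P, E) = -11 + E + P (M(P, E) = (P + E) - 11 = (E + P) - 11 = -11 + E + P)
(690 - 1*(-16486))/(-33168) - 37125/M(-118, 93) = (690 - 1*(-16486))/(-33168) - 37125/(-11 + 93 - 118) = (690 + 16486)*(-1/33168) - 37125/(-36) = 17176*(-1/33168) - 37125*(-1/36) = -2147/4146 + 4125/4 = 8546831/8292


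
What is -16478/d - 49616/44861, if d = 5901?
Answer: -147429082/37817823 ≈ -3.8984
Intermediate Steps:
-16478/d - 49616/44861 = -16478/5901 - 49616/44861 = -16478*1/5901 - 49616*1/44861 = -2354/843 - 49616/44861 = -147429082/37817823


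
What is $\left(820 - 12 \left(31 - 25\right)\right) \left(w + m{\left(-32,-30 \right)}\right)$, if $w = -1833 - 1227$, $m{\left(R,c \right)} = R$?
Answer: $-2312816$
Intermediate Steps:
$w = -3060$
$\left(820 - 12 \left(31 - 25\right)\right) \left(w + m{\left(-32,-30 \right)}\right) = \left(820 - 12 \left(31 - 25\right)\right) \left(-3060 - 32\right) = \left(820 - 72\right) \left(-3092\right) = 748 \left(-3092\right) = -2312816$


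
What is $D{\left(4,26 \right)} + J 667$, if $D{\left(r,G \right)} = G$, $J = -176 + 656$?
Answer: $320186$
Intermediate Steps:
$J = 480$
$D{\left(4,26 \right)} + J 667 = 26 + 480 \cdot 667 = 26 + 320160 = 320186$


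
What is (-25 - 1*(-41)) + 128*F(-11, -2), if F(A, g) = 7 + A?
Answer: -496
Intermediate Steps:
(-25 - 1*(-41)) + 128*F(-11, -2) = (-25 - 1*(-41)) + 128*(7 - 11) = (-25 + 41) + 128*(-4) = 16 - 512 = -496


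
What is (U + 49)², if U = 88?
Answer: 18769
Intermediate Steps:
(U + 49)² = (88 + 49)² = 137² = 18769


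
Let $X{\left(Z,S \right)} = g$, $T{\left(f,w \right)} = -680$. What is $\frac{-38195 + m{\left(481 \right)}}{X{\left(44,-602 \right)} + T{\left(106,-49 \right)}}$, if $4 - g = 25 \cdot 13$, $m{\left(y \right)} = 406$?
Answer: $\frac{37789}{1001} \approx 37.751$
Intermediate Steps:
$g = -321$ ($g = 4 - 25 \cdot 13 = 4 - 325 = -321$)
$X{\left(Z,S \right)} = -321$
$\frac{-38195 + m{\left(481 \right)}}{X{\left(44,-602 \right)} + T{\left(106,-49 \right)}} = \frac{-38195 + 406}{-321 - 680} = - \frac{37789}{-1001} = \left(-37789\right) \left(- \frac{1}{1001}\right) = \frac{37789}{1001}$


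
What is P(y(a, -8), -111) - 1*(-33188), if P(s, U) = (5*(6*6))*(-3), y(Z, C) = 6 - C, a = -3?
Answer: 32648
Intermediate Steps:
P(s, U) = -540 (P(s, U) = (5*36)*(-3) = 180*(-3) = -540)
P(y(a, -8), -111) - 1*(-33188) = -540 - 1*(-33188) = -540 + 33188 = 32648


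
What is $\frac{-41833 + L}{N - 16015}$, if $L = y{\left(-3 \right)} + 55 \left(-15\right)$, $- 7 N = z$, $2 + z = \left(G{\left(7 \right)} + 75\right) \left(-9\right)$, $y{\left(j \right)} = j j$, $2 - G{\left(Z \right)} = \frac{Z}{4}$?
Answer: $\frac{1194172}{445703} \approx 2.6793$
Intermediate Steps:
$G{\left(Z \right)} = 2 - \frac{Z}{4}$
$y{\left(j \right)} = j^{2}$
$z = - \frac{2717}{4}$ ($z = -2 + \left(\left(2 - \frac{7}{4}\right) + 75\right) \left(-9\right) = -2 + \left(\frac{1}{4} + 75\right) \left(-9\right) = -2 + \frac{301}{4} \left(-9\right) = -2 - \frac{2709}{4} = - \frac{2717}{4} \approx -679.25$)
$N = \frac{2717}{28}$ ($N = \left(- \frac{1}{7}\right) \left(- \frac{2717}{4}\right) = \frac{2717}{28} \approx 97.036$)
$L = -816$ ($L = \left(-3\right)^{2} + 55 \left(-15\right) = 9 - 825 = -816$)
$\frac{-41833 + L}{N - 16015} = \frac{-41833 - 816}{\frac{2717}{28} - 16015} = - \frac{42649}{- \frac{445703}{28}} = \left(-42649\right) \left(- \frac{28}{445703}\right) = \frac{1194172}{445703}$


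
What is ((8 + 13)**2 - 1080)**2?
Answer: 408321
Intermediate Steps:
((8 + 13)**2 - 1080)**2 = (21**2 - 1080)**2 = (441 - 1080)**2 = (-639)**2 = 408321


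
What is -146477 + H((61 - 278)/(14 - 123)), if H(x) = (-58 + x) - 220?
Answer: -15996078/109 ≈ -1.4675e+5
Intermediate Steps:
H(x) = -278 + x
-146477 + H((61 - 278)/(14 - 123)) = -146477 + (-278 + (61 - 278)/(14 - 123)) = -146477 + (-278 - 217/(-109)) = -146477 + (-278 - 217*(-1/109)) = -146477 + (-278 + 217/109) = -146477 - 30085/109 = -15996078/109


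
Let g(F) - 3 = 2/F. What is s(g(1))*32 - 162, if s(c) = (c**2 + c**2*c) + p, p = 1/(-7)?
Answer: 32434/7 ≈ 4633.4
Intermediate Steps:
p = -1/7 ≈ -0.14286
g(F) = 3 + 2/F
s(c) = -1/7 + c**2 + c**3 (s(c) = (c**2 + c**2*c) - 1/7 = (c**2 + c**3) - 1/7 = -1/7 + c**2 + c**3)
s(g(1))*32 - 162 = (-1/7 + (3 + 2/1)**2 + (3 + 2/1)**3)*32 - 162 = (-1/7 + (3 + 2*1)**2 + (3 + 2*1)**3)*32 - 162 = (-1/7 + (3 + 2)**2 + (3 + 2)**3)*32 - 162 = (-1/7 + 5**2 + 5**3)*32 - 162 = (-1/7 + 25 + 125)*32 - 162 = (1049/7)*32 - 162 = 33568/7 - 162 = 32434/7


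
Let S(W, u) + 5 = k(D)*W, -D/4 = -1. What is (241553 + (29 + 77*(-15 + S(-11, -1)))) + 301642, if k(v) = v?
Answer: 538296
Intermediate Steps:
D = 4 (D = -4*(-1) = 4)
S(W, u) = -5 + 4*W
(241553 + (29 + 77*(-15 + S(-11, -1)))) + 301642 = (241553 + (29 + 77*(-15 + (-5 + 4*(-11))))) + 301642 = (241553 + (29 + 77*(-15 + (-5 - 44)))) + 301642 = (241553 + (29 + 77*(-15 - 49))) + 301642 = (241553 + (29 + 77*(-64))) + 301642 = (241553 + (29 - 4928)) + 301642 = (241553 - 4899) + 301642 = 236654 + 301642 = 538296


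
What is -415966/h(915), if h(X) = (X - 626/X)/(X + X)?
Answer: -696514268700/836599 ≈ -8.3255e+5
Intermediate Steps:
h(X) = (X - 626/X)/(2*X) (h(X) = (X - 626/X)/((2*X)) = (X - 626/X)*(1/(2*X)) = (X - 626/X)/(2*X))
-415966/h(915) = -415966/(1/2 - 313/915**2) = -415966/(1/2 - 313*1/837225) = -415966/(1/2 - 313/837225) = -415966/836599/1674450 = -415966*1674450/836599 = -696514268700/836599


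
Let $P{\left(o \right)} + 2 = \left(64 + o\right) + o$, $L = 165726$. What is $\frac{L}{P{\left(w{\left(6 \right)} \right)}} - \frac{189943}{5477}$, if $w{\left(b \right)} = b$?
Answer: $\frac{446812760}{202649} \approx 2204.9$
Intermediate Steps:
$P{\left(o \right)} = 62 + 2 o$ ($P{\left(o \right)} = -2 + \left(\left(64 + o\right) + o\right) = -2 + \left(64 + 2 o\right) = 62 + 2 o$)
$\frac{L}{P{\left(w{\left(6 \right)} \right)}} - \frac{189943}{5477} = \frac{165726}{62 + 2 \cdot 6} - \frac{189943}{5477} = \frac{165726}{62 + 12} - \frac{189943}{5477} = \frac{165726}{74} - \frac{189943}{5477} = 165726 \cdot \frac{1}{74} - \frac{189943}{5477} = \frac{82863}{37} - \frac{189943}{5477} = \frac{446812760}{202649}$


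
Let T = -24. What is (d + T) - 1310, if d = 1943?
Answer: 609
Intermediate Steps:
(d + T) - 1310 = (1943 - 24) - 1310 = 1919 - 1310 = 609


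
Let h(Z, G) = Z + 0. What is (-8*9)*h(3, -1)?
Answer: -216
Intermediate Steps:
h(Z, G) = Z
(-8*9)*h(3, -1) = -8*9*3 = -72*3 = -216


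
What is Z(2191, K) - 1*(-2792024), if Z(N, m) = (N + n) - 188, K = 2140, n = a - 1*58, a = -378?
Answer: 2793591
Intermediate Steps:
n = -436 (n = -378 - 1*58 = -378 - 58 = -436)
Z(N, m) = -624 + N (Z(N, m) = (N - 436) - 188 = (-436 + N) - 188 = -624 + N)
Z(2191, K) - 1*(-2792024) = (-624 + 2191) - 1*(-2792024) = 1567 + 2792024 = 2793591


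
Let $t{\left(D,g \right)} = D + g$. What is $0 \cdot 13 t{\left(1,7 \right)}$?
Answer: $0$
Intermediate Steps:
$0 \cdot 13 t{\left(1,7 \right)} = 0 \cdot 13 \left(1 + 7\right) = 0 \cdot 8 = 0$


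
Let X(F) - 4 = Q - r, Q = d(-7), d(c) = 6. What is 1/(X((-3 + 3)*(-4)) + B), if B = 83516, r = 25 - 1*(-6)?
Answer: 1/83495 ≈ 1.1977e-5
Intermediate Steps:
r = 31 (r = 25 + 6 = 31)
Q = 6
X(F) = -21 (X(F) = 4 + (6 - 1*31) = 4 + (6 - 31) = 4 - 25 = -21)
1/(X((-3 + 3)*(-4)) + B) = 1/(-21 + 83516) = 1/83495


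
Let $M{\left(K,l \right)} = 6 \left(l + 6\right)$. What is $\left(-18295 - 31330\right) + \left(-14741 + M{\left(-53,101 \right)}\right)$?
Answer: $-63724$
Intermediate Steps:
$M{\left(K,l \right)} = 36 + 6 l$ ($M{\left(K,l \right)} = 6 \left(6 + l\right) = 36 + 6 l$)
$\left(-18295 - 31330\right) + \left(-14741 + M{\left(-53,101 \right)}\right) = \left(-18295 - 31330\right) + \left(-14741 + \left(36 + 6 \cdot 101\right)\right) = -49625 + \left(-14741 + \left(36 + 606\right)\right) = -49625 + \left(-14741 + 642\right) = -49625 - 14099 = -63724$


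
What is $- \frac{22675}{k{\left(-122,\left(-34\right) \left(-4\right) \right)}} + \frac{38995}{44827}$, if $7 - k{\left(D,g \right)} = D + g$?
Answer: $\frac{1016725190}{313789} \approx 3240.2$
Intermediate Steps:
$k{\left(D,g \right)} = 7 - D - g$ ($k{\left(D,g \right)} = 7 - \left(D + g\right) = 7 - D - g$)
$- \frac{22675}{k{\left(-122,\left(-34\right) \left(-4\right) \right)}} + \frac{38995}{44827} = - \frac{22675}{7 - -122 - \left(-34\right) \left(-4\right)} + \frac{38995}{44827} = - \frac{22675}{7 + 122 - 136} + 38995 \cdot \frac{1}{44827} = - \frac{22675}{7 + 122 - 136} + \frac{38995}{44827} = - \frac{22675}{-7} + \frac{38995}{44827} = \left(-22675\right) \left(- \frac{1}{7}\right) + \frac{38995}{44827} = \frac{22675}{7} + \frac{38995}{44827} = \frac{1016725190}{313789}$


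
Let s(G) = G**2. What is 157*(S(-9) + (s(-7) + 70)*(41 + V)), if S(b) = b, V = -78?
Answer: -692684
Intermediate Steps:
157*(S(-9) + (s(-7) + 70)*(41 + V)) = 157*(-9 + ((-7)**2 + 70)*(41 - 78)) = 157*(-9 + (49 + 70)*(-37)) = 157*(-9 + 119*(-37)) = 157*(-9 - 4403) = 157*(-4412) = -692684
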